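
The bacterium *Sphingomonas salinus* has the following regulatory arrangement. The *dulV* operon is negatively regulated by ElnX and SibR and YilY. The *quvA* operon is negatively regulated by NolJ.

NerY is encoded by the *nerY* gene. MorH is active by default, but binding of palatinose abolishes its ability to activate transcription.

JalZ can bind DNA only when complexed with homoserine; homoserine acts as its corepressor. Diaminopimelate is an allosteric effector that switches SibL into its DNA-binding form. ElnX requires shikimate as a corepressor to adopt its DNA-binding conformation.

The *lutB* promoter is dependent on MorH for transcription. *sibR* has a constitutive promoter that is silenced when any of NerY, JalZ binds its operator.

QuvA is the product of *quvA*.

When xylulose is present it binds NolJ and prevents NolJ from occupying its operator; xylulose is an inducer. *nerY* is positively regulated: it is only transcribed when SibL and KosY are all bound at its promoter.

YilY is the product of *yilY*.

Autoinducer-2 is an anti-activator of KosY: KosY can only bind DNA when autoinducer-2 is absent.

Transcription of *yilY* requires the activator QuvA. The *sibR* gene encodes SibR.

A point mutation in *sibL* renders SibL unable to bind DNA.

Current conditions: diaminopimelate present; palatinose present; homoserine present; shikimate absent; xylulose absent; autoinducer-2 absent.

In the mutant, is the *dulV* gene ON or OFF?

Shikimate is absent, so ElnX is inactive.
SibL is non-functional in this strain, so it has no effect.
Autoinducer-2 is absent, so KosY is active.
Required activator SibL is absent, so *nerY* is not transcribed.
So NerY is not produced.
Homoserine is present, so JalZ is active.
With repressor JalZ bound, *sibR* is not transcribed.
So SibR is not produced.
Xylulose is absent, so NolJ is active.
With repressor NolJ bound, *quvA* is not transcribed.
So QuvA is not produced.
Required activator QuvA is absent, so *yilY* is not transcribed.
So YilY is not produced.
With no repressor bound, *dulV* is transcribed.

ON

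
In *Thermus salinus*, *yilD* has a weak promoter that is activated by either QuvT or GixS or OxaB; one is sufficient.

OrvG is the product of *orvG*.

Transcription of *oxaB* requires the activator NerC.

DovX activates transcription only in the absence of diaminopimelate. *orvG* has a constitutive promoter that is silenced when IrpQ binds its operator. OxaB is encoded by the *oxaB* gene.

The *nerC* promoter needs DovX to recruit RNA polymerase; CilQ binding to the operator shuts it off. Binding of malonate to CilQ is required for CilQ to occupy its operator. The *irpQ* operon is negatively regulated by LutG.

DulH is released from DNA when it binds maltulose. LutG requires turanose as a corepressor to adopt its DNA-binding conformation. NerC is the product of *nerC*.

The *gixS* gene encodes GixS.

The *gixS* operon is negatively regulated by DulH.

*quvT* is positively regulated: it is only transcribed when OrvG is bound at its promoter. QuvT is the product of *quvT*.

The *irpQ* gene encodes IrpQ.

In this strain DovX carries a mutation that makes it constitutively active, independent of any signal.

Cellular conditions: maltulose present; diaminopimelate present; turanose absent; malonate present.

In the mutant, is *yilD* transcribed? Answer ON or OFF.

Turanose is absent, so LutG is inactive.
With no repressor bound, *irpQ* is transcribed.
So IrpQ is produced and active.
With repressor IrpQ bound, *orvG* is not transcribed.
So OrvG is not produced.
Required activator OrvG is absent, so *quvT* is not transcribed.
So QuvT is not produced.
Maltulose is present, so DulH is inactive.
With no repressor bound, *gixS* is transcribed.
So GixS is produced and active.
Malonate is present, so CilQ is active.
DovX is constitutively active in this strain.
With repressor CilQ bound, *nerC* is not transcribed.
So NerC is not produced.
Required activator NerC is absent, so *oxaB* is not transcribed.
So OxaB is not produced.
Activator GixS is present, so *yilD* is transcribed.

ON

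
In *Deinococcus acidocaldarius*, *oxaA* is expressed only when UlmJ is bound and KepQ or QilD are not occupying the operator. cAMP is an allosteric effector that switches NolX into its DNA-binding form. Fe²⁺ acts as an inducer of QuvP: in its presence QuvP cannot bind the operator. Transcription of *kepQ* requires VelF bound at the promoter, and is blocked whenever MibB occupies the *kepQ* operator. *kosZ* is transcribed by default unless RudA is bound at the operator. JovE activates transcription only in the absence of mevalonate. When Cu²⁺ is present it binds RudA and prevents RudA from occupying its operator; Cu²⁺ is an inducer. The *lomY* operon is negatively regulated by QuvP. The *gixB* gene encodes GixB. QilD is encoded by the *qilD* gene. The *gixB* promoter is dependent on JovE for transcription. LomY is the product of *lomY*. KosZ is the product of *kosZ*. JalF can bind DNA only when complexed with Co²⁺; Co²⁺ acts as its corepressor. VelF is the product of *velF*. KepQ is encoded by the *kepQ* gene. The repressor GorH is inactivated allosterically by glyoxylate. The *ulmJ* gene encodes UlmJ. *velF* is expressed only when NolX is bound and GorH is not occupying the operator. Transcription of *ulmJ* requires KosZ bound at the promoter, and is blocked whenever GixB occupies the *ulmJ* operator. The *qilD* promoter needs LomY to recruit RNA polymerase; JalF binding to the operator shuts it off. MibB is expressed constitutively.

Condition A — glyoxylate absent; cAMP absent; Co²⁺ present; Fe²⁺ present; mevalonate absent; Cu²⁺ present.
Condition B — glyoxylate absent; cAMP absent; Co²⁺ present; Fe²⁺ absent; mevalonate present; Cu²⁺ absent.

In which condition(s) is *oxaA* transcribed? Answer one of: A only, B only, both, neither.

neither

Condition A:
MibB is produced constitutively and is active.
Glyoxylate is absent, so GorH is active.
cAMP is absent, so NolX is inactive.
With repressor GorH bound, *velF* is not transcribed.
So VelF is not produced.
With repressor MibB bound, *kepQ* is not transcribed.
So KepQ is not produced.
Co²⁺ is present, so JalF is active.
Fe²⁺ is present, so QuvP is inactive.
With no repressor bound, *lomY* is transcribed.
So LomY is produced and active.
With repressor JalF bound, *qilD* is not transcribed.
So QilD is not produced.
Mevalonate is absent, so JovE is active.
No repressor is bound and JovE is active, so *gixB* is transcribed.
So GixB is produced and active.
Cu²⁺ is present, so RudA is inactive.
With no repressor bound, *kosZ* is transcribed.
So KosZ is produced and active.
With repressor GixB bound, *ulmJ* is not transcribed.
So UlmJ is not produced.
Required activator UlmJ is absent, so *oxaA* is not transcribed.
→ *oxaA* is OFF in A.
Condition B:
MibB is produced constitutively and is active.
Glyoxylate is absent, so GorH is active.
cAMP is absent, so NolX is inactive.
With repressor GorH bound, *velF* is not transcribed.
So VelF is not produced.
With repressor MibB bound, *kepQ* is not transcribed.
So KepQ is not produced.
Co²⁺ is present, so JalF is active.
Fe²⁺ is absent, so QuvP is active.
With repressor QuvP bound, *lomY* is not transcribed.
So LomY is not produced.
With repressor JalF bound, *qilD* is not transcribed.
So QilD is not produced.
Mevalonate is present, so JovE is inactive.
Required activator JovE is absent, so *gixB* is not transcribed.
So GixB is not produced.
Cu²⁺ is absent, so RudA is active.
With repressor RudA bound, *kosZ* is not transcribed.
So KosZ is not produced.
Required activator KosZ is absent, so *ulmJ* is not transcribed.
So UlmJ is not produced.
Required activator UlmJ is absent, so *oxaA* is not transcribed.
→ *oxaA* is OFF in B.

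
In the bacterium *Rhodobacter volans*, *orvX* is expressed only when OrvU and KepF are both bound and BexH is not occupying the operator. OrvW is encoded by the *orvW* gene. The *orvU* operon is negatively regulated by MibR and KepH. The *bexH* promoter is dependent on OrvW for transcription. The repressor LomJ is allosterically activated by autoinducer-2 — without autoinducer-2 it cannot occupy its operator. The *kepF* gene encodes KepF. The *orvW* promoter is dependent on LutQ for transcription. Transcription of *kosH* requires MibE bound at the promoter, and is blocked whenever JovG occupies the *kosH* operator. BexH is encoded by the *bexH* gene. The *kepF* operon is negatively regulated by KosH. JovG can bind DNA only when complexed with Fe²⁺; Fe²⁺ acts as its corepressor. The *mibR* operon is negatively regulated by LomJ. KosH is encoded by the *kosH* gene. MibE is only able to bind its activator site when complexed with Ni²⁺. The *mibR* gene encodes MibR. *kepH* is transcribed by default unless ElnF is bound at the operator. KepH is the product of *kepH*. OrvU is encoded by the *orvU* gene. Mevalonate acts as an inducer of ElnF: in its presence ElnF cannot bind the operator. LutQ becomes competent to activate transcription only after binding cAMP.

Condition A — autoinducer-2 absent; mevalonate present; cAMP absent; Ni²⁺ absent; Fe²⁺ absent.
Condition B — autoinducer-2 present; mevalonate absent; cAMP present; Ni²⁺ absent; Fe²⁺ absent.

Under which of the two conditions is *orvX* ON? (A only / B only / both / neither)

neither

Condition A:
Autoinducer-2 is absent, so LomJ is inactive.
With no repressor bound, *mibR* is transcribed.
So MibR is produced and active.
Mevalonate is present, so ElnF is inactive.
With no repressor bound, *kepH* is transcribed.
So KepH is produced and active.
With repressor MibR bound, *orvU* is not transcribed.
So OrvU is not produced.
cAMP is absent, so LutQ is inactive.
Required activator LutQ is absent, so *orvW* is not transcribed.
So OrvW is not produced.
Required activator OrvW is absent, so *bexH* is not transcribed.
So BexH is not produced.
Ni²⁺ is absent, so MibE is inactive.
Fe²⁺ is absent, so JovG is inactive.
Required activator MibE is absent, so *kosH* is not transcribed.
So KosH is not produced.
With no repressor bound, *kepF* is transcribed.
So KepF is produced and active.
Required activator OrvU is absent, so *orvX* is not transcribed.
→ *orvX* is OFF in A.
Condition B:
Autoinducer-2 is present, so LomJ is active.
With repressor LomJ bound, *mibR* is not transcribed.
So MibR is not produced.
Mevalonate is absent, so ElnF is active.
With repressor ElnF bound, *kepH* is not transcribed.
So KepH is not produced.
With no repressor bound, *orvU* is transcribed.
So OrvU is produced and active.
cAMP is present, so LutQ is active.
No repressor is bound and LutQ is active, so *orvW* is transcribed.
So OrvW is produced and active.
No repressor is bound and OrvW is active, so *bexH* is transcribed.
So BexH is produced and active.
Ni²⁺ is absent, so MibE is inactive.
Fe²⁺ is absent, so JovG is inactive.
Required activator MibE is absent, so *kosH* is not transcribed.
So KosH is not produced.
With no repressor bound, *kepF* is transcribed.
So KepF is produced and active.
With repressor BexH bound, *orvX* is not transcribed.
→ *orvX* is OFF in B.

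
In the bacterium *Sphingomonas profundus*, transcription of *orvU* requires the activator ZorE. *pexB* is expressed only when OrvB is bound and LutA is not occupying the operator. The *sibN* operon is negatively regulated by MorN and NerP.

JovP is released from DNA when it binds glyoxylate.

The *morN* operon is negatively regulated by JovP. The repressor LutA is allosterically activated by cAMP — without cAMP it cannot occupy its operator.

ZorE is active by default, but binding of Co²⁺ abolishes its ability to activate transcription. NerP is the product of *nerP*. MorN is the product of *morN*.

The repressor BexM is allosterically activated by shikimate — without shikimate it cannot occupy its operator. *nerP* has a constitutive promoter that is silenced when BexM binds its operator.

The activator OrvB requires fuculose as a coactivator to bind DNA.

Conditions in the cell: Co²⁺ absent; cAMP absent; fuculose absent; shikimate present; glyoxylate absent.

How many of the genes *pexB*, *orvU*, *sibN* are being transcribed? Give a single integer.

2

Fuculose is absent, so OrvB is inactive.
cAMP is absent, so LutA is inactive.
Required activator OrvB is absent, so *pexB* is not transcribed.
→ *pexB* is OFF.
Co²⁺ is absent, so ZorE is active.
No repressor is bound and ZorE is active, so *orvU* is transcribed.
→ *orvU* is ON.
Glyoxylate is absent, so JovP is active.
With repressor JovP bound, *morN* is not transcribed.
So MorN is not produced.
Shikimate is present, so BexM is active.
With repressor BexM bound, *nerP* is not transcribed.
So NerP is not produced.
With no repressor bound, *sibN* is transcribed.
→ *sibN* is ON.
2 of the 3 genes are transcribed.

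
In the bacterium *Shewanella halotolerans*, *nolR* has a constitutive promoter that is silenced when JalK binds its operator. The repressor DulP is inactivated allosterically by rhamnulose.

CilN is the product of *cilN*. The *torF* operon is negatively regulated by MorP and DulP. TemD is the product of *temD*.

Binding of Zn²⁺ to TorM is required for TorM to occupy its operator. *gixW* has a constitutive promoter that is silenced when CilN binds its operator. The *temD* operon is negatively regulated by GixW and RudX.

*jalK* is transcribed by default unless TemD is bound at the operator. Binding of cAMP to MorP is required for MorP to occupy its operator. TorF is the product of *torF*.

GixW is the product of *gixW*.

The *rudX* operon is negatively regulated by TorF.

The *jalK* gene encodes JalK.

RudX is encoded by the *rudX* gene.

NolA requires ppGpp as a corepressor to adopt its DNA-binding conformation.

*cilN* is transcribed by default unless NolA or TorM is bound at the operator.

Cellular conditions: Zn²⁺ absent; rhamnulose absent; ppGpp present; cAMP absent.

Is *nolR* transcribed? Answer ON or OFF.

ppGpp is present, so NolA is active.
Zn²⁺ is absent, so TorM is inactive.
With repressor NolA bound, *cilN* is not transcribed.
So CilN is not produced.
With no repressor bound, *gixW* is transcribed.
So GixW is produced and active.
cAMP is absent, so MorP is inactive.
Rhamnulose is absent, so DulP is active.
With repressor DulP bound, *torF* is not transcribed.
So TorF is not produced.
With no repressor bound, *rudX* is transcribed.
So RudX is produced and active.
With repressor GixW bound, *temD* is not transcribed.
So TemD is not produced.
With no repressor bound, *jalK* is transcribed.
So JalK is produced and active.
With repressor JalK bound, *nolR* is not transcribed.

OFF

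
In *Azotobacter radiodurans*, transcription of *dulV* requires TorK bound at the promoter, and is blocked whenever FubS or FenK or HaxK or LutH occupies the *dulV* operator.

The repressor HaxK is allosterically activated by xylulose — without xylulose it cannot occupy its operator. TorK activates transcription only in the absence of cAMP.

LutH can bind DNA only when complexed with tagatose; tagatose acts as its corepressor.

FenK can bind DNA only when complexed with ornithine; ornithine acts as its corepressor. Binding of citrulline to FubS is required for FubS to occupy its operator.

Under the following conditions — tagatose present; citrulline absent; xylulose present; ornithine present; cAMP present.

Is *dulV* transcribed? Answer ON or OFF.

OFF

Citrulline is absent, so FubS is inactive.
Ornithine is present, so FenK is active.
cAMP is present, so TorK is inactive.
Xylulose is present, so HaxK is active.
Tagatose is present, so LutH is active.
With repressor FenK bound, *dulV* is not transcribed.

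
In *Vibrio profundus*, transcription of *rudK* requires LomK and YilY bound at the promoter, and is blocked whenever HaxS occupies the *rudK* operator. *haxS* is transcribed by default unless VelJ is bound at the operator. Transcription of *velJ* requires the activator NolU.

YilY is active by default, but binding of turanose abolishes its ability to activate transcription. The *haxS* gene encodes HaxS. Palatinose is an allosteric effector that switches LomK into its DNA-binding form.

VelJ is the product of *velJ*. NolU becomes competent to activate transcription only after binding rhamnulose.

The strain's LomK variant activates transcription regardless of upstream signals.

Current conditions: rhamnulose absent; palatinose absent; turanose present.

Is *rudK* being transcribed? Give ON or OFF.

Rhamnulose is absent, so NolU is inactive.
Required activator NolU is absent, so *velJ* is not transcribed.
So VelJ is not produced.
With no repressor bound, *haxS* is transcribed.
So HaxS is produced and active.
LomK is constitutively active in this strain.
Turanose is present, so YilY is inactive.
With repressor HaxS bound, *rudK* is not transcribed.

OFF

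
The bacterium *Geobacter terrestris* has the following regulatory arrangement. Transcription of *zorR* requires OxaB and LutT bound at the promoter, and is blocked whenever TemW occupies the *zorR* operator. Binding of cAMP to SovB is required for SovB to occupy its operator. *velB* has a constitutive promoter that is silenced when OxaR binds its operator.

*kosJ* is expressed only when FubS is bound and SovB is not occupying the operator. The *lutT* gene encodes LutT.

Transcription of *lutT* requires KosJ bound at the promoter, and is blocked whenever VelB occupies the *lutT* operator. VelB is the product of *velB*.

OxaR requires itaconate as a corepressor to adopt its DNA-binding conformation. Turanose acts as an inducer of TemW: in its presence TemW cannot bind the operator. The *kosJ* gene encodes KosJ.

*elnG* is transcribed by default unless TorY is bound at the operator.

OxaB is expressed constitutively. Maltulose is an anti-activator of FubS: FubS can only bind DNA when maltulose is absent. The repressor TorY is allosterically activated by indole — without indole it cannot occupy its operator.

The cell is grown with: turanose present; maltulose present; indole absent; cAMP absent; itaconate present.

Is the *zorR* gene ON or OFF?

OFF

OxaB is produced constitutively and is active.
cAMP is absent, so SovB is inactive.
Maltulose is present, so FubS is inactive.
Required activator FubS is absent, so *kosJ* is not transcribed.
So KosJ is not produced.
Itaconate is present, so OxaR is active.
With repressor OxaR bound, *velB* is not transcribed.
So VelB is not produced.
Required activator KosJ is absent, so *lutT* is not transcribed.
So LutT is not produced.
Turanose is present, so TemW is inactive.
Required activator LutT is absent, so *zorR* is not transcribed.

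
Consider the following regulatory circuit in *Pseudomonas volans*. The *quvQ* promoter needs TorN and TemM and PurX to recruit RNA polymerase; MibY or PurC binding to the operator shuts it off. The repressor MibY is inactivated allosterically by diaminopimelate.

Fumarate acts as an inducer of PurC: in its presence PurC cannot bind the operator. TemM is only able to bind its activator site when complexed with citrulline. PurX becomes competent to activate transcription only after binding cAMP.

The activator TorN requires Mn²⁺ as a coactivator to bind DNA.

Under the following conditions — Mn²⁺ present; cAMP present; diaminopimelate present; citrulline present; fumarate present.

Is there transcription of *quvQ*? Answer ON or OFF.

ON

Mn²⁺ is present, so TorN is active.
Diaminopimelate is present, so MibY is inactive.
Citrulline is present, so TemM is active.
cAMP is present, so PurX is active.
Fumarate is present, so PurC is inactive.
No repressor is bound and TorN and TemM and PurX are active, so *quvQ* is transcribed.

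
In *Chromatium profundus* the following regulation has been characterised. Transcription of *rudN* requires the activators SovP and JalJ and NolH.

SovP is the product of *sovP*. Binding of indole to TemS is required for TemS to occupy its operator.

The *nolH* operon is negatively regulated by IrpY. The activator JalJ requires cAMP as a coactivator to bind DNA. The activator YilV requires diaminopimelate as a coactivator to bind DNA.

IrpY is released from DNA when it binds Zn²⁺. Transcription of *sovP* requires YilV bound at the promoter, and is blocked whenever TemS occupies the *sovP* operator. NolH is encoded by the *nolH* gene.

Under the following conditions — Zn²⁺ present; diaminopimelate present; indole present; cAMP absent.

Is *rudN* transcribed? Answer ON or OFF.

OFF

Indole is present, so TemS is active.
Diaminopimelate is present, so YilV is active.
With repressor TemS bound, *sovP* is not transcribed.
So SovP is not produced.
cAMP is absent, so JalJ is inactive.
Zn²⁺ is present, so IrpY is inactive.
With no repressor bound, *nolH* is transcribed.
So NolH is produced and active.
Required activator SovP is absent, so *rudN* is not transcribed.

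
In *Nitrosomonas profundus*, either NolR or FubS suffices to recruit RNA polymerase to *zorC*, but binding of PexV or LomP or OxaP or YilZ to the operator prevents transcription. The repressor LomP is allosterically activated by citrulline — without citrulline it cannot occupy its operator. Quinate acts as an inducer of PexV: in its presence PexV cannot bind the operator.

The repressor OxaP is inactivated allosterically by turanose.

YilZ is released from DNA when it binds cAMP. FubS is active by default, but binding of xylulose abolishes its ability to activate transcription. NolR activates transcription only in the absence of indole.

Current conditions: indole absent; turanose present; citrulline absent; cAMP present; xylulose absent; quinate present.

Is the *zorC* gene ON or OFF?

ON

Indole is absent, so NolR is active.
Xylulose is absent, so FubS is active.
Quinate is present, so PexV is inactive.
Citrulline is absent, so LomP is inactive.
Turanose is present, so OxaP is inactive.
cAMP is present, so YilZ is inactive.
Activator NolR is present, so *zorC* is transcribed.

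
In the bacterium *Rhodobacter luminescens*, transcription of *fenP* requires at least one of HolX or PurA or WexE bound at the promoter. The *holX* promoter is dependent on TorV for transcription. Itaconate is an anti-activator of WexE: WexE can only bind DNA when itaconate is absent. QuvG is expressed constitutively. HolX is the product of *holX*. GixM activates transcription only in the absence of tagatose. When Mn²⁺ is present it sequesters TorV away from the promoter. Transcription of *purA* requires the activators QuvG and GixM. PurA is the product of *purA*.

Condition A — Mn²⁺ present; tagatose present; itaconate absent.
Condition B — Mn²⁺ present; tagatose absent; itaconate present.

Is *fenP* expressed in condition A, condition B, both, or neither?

Condition A:
Mn²⁺ is present, so TorV is inactive.
Required activator TorV is absent, so *holX* is not transcribed.
So HolX is not produced.
QuvG is produced constitutively and is active.
Tagatose is present, so GixM is inactive.
Required activator GixM is absent, so *purA* is not transcribed.
So PurA is not produced.
Itaconate is absent, so WexE is active.
Activator WexE is present, so *fenP* is transcribed.
→ *fenP* is ON in A.
Condition B:
Mn²⁺ is present, so TorV is inactive.
Required activator TorV is absent, so *holX* is not transcribed.
So HolX is not produced.
QuvG is produced constitutively and is active.
Tagatose is absent, so GixM is active.
No repressor is bound and QuvG and GixM are active, so *purA* is transcribed.
So PurA is produced and active.
Itaconate is present, so WexE is inactive.
Activator PurA is present, so *fenP* is transcribed.
→ *fenP* is ON in B.

both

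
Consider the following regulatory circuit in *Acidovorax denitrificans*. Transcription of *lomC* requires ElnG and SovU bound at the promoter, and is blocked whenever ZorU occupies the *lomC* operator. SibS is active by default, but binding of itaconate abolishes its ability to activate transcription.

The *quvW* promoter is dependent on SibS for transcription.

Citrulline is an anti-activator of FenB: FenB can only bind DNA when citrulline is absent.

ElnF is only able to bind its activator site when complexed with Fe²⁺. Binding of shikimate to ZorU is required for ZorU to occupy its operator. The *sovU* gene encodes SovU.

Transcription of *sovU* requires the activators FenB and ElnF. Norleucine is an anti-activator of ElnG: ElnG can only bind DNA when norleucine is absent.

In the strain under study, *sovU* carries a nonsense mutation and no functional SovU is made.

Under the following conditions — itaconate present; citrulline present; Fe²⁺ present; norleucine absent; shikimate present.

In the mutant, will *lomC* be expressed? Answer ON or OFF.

Norleucine is absent, so ElnG is active.
SovU is non-functional in this strain, so it has no effect.
Shikimate is present, so ZorU is active.
With repressor ZorU bound, *lomC* is not transcribed.

OFF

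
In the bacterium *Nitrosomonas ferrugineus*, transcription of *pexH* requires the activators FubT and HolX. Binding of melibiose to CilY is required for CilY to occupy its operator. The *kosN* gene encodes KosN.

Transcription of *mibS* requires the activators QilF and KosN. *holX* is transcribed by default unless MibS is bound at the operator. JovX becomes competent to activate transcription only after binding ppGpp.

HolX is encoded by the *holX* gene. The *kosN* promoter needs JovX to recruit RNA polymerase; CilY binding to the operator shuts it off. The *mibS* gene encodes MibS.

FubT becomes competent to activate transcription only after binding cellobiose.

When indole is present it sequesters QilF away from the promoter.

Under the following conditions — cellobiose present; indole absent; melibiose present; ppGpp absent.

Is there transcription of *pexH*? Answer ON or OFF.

ON

Cellobiose is present, so FubT is active.
Indole is absent, so QilF is active.
ppGpp is absent, so JovX is inactive.
Melibiose is present, so CilY is active.
With repressor CilY bound, *kosN* is not transcribed.
So KosN is not produced.
Required activator KosN is absent, so *mibS* is not transcribed.
So MibS is not produced.
With no repressor bound, *holX* is transcribed.
So HolX is produced and active.
No repressor is bound and FubT and HolX are active, so *pexH* is transcribed.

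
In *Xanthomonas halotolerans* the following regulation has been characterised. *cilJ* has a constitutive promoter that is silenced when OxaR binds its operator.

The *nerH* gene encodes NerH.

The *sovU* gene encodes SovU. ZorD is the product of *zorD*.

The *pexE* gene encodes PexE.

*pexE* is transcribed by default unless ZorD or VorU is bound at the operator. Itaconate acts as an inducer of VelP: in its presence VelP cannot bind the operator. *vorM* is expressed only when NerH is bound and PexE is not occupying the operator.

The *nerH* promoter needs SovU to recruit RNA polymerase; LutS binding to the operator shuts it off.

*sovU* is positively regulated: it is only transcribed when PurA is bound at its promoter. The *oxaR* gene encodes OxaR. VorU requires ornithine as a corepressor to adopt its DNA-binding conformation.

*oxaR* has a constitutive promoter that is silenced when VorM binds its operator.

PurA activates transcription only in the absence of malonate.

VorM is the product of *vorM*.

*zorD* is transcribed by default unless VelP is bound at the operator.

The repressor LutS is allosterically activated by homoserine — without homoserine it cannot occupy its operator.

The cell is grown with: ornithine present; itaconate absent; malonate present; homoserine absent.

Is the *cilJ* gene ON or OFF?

OFF

Itaconate is absent, so VelP is active.
With repressor VelP bound, *zorD* is not transcribed.
So ZorD is not produced.
Ornithine is present, so VorU is active.
With repressor VorU bound, *pexE* is not transcribed.
So PexE is not produced.
Malonate is present, so PurA is inactive.
Required activator PurA is absent, so *sovU* is not transcribed.
So SovU is not produced.
Homoserine is absent, so LutS is inactive.
Required activator SovU is absent, so *nerH* is not transcribed.
So NerH is not produced.
Required activator NerH is absent, so *vorM* is not transcribed.
So VorM is not produced.
With no repressor bound, *oxaR* is transcribed.
So OxaR is produced and active.
With repressor OxaR bound, *cilJ* is not transcribed.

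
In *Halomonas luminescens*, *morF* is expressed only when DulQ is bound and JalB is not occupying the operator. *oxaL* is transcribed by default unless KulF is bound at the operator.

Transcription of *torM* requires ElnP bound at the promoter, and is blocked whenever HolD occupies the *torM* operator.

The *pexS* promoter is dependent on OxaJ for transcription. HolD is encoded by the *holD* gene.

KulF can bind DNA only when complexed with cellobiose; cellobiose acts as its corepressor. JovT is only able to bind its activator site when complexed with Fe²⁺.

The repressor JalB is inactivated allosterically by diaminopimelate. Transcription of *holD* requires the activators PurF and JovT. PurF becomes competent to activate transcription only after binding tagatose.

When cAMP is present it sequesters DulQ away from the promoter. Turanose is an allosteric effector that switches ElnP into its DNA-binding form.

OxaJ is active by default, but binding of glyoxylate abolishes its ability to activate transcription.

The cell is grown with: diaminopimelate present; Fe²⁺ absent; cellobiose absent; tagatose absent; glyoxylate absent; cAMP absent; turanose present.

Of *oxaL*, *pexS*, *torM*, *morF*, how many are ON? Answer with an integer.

4

Cellobiose is absent, so KulF is inactive.
With no repressor bound, *oxaL* is transcribed.
→ *oxaL* is ON.
Glyoxylate is absent, so OxaJ is active.
No repressor is bound and OxaJ is active, so *pexS* is transcribed.
→ *pexS* is ON.
Tagatose is absent, so PurF is inactive.
Fe²⁺ is absent, so JovT is inactive.
Required activator PurF is absent, so *holD* is not transcribed.
So HolD is not produced.
Turanose is present, so ElnP is active.
No repressor is bound and ElnP is active, so *torM* is transcribed.
→ *torM* is ON.
Diaminopimelate is present, so JalB is inactive.
cAMP is absent, so DulQ is active.
No repressor is bound and DulQ is active, so *morF* is transcribed.
→ *morF* is ON.
4 of the 4 genes are transcribed.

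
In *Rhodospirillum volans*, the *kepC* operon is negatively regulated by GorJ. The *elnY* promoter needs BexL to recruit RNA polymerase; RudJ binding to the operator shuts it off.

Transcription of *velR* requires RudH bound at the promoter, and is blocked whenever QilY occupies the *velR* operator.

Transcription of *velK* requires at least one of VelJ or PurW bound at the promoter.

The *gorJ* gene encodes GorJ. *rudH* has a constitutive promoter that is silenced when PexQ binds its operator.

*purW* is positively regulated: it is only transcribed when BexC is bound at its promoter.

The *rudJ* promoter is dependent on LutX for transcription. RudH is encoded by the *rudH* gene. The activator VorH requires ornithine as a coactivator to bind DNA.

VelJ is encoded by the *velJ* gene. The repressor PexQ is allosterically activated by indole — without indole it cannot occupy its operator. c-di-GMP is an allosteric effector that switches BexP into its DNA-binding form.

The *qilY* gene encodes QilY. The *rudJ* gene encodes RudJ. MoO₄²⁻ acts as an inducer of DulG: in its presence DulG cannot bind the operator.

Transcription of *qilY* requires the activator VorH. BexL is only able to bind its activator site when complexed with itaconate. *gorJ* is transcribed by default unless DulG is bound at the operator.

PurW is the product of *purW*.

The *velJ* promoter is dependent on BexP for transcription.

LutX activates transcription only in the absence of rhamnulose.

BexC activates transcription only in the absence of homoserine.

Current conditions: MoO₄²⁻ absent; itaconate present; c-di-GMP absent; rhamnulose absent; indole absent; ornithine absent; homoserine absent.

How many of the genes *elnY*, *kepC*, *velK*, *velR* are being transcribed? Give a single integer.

Itaconate is present, so BexL is active.
Rhamnulose is absent, so LutX is active.
No repressor is bound and LutX is active, so *rudJ* is transcribed.
So RudJ is produced and active.
With repressor RudJ bound, *elnY* is not transcribed.
→ *elnY* is OFF.
MoO₄²⁻ is absent, so DulG is active.
With repressor DulG bound, *gorJ* is not transcribed.
So GorJ is not produced.
With no repressor bound, *kepC* is transcribed.
→ *kepC* is ON.
c-di-GMP is absent, so BexP is inactive.
Required activator BexP is absent, so *velJ* is not transcribed.
So VelJ is not produced.
Homoserine is absent, so BexC is active.
No repressor is bound and BexC is active, so *purW* is transcribed.
So PurW is produced and active.
Activator PurW is present, so *velK* is transcribed.
→ *velK* is ON.
Indole is absent, so PexQ is inactive.
With no repressor bound, *rudH* is transcribed.
So RudH is produced and active.
Ornithine is absent, so VorH is inactive.
Required activator VorH is absent, so *qilY* is not transcribed.
So QilY is not produced.
No repressor is bound and RudH is active, so *velR* is transcribed.
→ *velR* is ON.
3 of the 4 genes are transcribed.

3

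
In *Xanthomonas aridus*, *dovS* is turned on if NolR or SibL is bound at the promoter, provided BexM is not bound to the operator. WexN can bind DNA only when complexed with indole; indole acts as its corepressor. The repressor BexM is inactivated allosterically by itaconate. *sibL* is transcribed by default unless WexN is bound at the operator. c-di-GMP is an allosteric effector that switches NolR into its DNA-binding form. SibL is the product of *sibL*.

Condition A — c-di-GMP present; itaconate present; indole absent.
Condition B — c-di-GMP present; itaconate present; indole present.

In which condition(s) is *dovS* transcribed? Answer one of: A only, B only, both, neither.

both

Condition A:
c-di-GMP is present, so NolR is active.
Itaconate is present, so BexM is inactive.
Indole is absent, so WexN is inactive.
With no repressor bound, *sibL* is transcribed.
So SibL is produced and active.
Activator NolR is present, so *dovS* is transcribed.
→ *dovS* is ON in A.
Condition B:
c-di-GMP is present, so NolR is active.
Itaconate is present, so BexM is inactive.
Indole is present, so WexN is active.
With repressor WexN bound, *sibL* is not transcribed.
So SibL is not produced.
Activator NolR is present, so *dovS* is transcribed.
→ *dovS* is ON in B.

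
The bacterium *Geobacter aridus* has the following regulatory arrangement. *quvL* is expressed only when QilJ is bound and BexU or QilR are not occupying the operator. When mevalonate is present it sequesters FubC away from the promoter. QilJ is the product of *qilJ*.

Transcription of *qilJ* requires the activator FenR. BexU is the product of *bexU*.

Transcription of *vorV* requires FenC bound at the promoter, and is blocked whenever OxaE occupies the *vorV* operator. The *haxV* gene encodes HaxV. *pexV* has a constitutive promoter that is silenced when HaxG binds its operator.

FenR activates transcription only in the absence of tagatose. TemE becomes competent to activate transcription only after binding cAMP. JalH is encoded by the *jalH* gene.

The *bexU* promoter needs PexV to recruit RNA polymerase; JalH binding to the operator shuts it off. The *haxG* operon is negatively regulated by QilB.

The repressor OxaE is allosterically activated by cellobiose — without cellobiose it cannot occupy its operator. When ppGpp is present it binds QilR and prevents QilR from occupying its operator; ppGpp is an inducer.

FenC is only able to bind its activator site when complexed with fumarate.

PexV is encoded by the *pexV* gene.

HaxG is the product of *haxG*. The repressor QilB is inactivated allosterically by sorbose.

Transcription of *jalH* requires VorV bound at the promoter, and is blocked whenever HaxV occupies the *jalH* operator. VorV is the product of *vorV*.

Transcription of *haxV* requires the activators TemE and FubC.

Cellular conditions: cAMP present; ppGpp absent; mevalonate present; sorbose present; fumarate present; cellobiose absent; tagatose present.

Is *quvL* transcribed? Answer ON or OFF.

Tagatose is present, so FenR is inactive.
Required activator FenR is absent, so *qilJ* is not transcribed.
So QilJ is not produced.
cAMP is present, so TemE is active.
Mevalonate is present, so FubC is inactive.
Required activator FubC is absent, so *haxV* is not transcribed.
So HaxV is not produced.
Fumarate is present, so FenC is active.
Cellobiose is absent, so OxaE is inactive.
No repressor is bound and FenC is active, so *vorV* is transcribed.
So VorV is produced and active.
No repressor is bound and VorV is active, so *jalH* is transcribed.
So JalH is produced and active.
Sorbose is present, so QilB is inactive.
With no repressor bound, *haxG* is transcribed.
So HaxG is produced and active.
With repressor HaxG bound, *pexV* is not transcribed.
So PexV is not produced.
With repressor JalH bound, *bexU* is not transcribed.
So BexU is not produced.
ppGpp is absent, so QilR is active.
With repressor QilR bound, *quvL* is not transcribed.

OFF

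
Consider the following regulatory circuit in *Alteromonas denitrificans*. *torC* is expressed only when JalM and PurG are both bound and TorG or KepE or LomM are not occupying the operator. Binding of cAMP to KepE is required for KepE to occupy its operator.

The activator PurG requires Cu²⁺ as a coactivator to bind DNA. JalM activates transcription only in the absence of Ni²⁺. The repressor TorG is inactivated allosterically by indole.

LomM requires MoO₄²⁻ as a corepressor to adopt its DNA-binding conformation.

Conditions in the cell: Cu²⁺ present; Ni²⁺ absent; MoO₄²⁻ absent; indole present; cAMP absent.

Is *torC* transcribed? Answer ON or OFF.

ON

Indole is present, so TorG is inactive.
cAMP is absent, so KepE is inactive.
Ni²⁺ is absent, so JalM is active.
Cu²⁺ is present, so PurG is active.
MoO₄²⁻ is absent, so LomM is inactive.
No repressor is bound and JalM and PurG are active, so *torC* is transcribed.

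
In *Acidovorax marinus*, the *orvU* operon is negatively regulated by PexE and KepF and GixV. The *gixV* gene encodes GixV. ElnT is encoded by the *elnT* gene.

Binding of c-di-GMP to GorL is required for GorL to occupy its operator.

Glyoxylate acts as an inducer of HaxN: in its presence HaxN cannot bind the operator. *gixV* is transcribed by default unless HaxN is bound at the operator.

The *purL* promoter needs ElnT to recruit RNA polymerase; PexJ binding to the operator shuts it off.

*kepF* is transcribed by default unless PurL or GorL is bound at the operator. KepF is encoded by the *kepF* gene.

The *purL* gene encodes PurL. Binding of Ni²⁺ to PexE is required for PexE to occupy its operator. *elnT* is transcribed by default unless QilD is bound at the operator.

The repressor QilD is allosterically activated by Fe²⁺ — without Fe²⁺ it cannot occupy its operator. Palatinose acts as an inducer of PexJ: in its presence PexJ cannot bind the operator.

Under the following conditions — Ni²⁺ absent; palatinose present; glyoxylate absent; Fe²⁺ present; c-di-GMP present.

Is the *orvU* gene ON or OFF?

ON

Ni²⁺ is absent, so PexE is inactive.
Palatinose is present, so PexJ is inactive.
Fe²⁺ is present, so QilD is active.
With repressor QilD bound, *elnT* is not transcribed.
So ElnT is not produced.
Required activator ElnT is absent, so *purL* is not transcribed.
So PurL is not produced.
c-di-GMP is present, so GorL is active.
With repressor GorL bound, *kepF* is not transcribed.
So KepF is not produced.
Glyoxylate is absent, so HaxN is active.
With repressor HaxN bound, *gixV* is not transcribed.
So GixV is not produced.
With no repressor bound, *orvU* is transcribed.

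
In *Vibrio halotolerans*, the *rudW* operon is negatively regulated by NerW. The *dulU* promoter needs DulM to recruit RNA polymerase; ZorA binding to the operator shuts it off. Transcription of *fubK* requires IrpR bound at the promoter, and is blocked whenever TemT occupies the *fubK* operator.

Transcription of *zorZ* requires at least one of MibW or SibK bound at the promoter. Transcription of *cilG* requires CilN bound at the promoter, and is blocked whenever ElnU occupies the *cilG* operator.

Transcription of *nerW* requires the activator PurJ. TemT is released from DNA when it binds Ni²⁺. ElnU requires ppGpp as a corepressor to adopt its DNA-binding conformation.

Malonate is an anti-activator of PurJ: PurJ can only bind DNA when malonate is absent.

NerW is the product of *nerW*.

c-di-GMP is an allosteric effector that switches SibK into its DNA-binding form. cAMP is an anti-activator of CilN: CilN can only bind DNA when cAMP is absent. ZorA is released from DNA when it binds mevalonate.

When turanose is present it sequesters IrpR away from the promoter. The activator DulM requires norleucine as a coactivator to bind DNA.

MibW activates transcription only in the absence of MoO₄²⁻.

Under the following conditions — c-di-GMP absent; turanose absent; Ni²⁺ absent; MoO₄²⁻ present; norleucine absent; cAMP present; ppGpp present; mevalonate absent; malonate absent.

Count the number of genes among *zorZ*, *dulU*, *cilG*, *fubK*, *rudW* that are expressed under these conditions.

MoO₄²⁻ is present, so MibW is inactive.
c-di-GMP is absent, so SibK is inactive.
No activator is available at the *zorZ* promoter, so *zorZ* is not transcribed.
→ *zorZ* is OFF.
Norleucine is absent, so DulM is inactive.
Mevalonate is absent, so ZorA is active.
With repressor ZorA bound, *dulU* is not transcribed.
→ *dulU* is OFF.
ppGpp is present, so ElnU is active.
cAMP is present, so CilN is inactive.
With repressor ElnU bound, *cilG* is not transcribed.
→ *cilG* is OFF.
Ni²⁺ is absent, so TemT is active.
Turanose is absent, so IrpR is active.
With repressor TemT bound, *fubK* is not transcribed.
→ *fubK* is OFF.
Malonate is absent, so PurJ is active.
No repressor is bound and PurJ is active, so *nerW* is transcribed.
So NerW is produced and active.
With repressor NerW bound, *rudW* is not transcribed.
→ *rudW* is OFF.
0 of the 5 genes are transcribed.

0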